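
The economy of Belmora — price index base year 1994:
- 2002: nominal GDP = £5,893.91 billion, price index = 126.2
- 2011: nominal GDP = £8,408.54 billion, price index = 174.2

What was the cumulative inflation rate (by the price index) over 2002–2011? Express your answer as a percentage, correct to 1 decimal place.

Price-level change = 174.2 / 126.2 − 1 = 0.3803.

38.0%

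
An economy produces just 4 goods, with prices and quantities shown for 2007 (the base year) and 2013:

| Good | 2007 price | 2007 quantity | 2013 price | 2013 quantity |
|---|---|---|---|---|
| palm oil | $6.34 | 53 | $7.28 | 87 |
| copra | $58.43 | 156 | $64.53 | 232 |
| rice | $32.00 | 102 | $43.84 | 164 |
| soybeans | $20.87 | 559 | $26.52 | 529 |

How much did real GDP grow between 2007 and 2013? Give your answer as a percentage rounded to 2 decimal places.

24.67%

Real GDP 2007 = Nominal GDP 2007 = 6.34·53 + 58.43·156 + 32.00·102 + 20.87·559 = 24381.43.
Real GDP 2013 (at 2007 prices) = 6.34·87 + 58.43·232 + 32.00·164 + 20.87·529 = 30395.57.
Real growth = 30395.57/24381.43 − 1 = 0.2467.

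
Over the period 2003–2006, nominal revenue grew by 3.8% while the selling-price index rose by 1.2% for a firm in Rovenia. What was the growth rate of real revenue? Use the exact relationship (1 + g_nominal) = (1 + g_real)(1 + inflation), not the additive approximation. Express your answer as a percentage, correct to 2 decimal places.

2.57%

(1 + g_nom) = (1 + g_real)(1 + π), so g_real = 1.0380 / 1.0120 − 1 = 0.02569.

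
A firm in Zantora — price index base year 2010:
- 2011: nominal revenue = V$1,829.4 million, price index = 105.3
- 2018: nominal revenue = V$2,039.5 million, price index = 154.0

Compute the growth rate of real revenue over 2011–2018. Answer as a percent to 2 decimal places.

-23.77%

Deflate each year: 2011 → 1829.4/1.053 = 1737.32; 2018 → 2039.5/1.540 = 1324.35.
So real revenue changed by 1324.35/1737.32 − 1 = -0.2377, i.e. -23.77%.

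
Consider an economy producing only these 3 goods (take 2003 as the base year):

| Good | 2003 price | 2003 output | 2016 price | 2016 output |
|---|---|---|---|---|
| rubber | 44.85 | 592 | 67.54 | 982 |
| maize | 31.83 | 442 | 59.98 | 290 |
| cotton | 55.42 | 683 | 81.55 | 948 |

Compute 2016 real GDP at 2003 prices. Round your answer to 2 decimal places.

105811.56

Real GDP 2016 = Σ (p_2003 × q_2016) = 44.85·982 + 31.83·290 + 55.42·948 = 105811.56.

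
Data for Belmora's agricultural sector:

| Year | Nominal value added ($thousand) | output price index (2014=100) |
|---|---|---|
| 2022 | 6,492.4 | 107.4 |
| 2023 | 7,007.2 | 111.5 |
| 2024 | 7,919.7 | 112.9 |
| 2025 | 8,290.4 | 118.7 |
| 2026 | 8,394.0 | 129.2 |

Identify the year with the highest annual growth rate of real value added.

2023: real = 7007.2/1.115 = 6284.48; growth vs 2022 (6045.07) = 3.96%.
2024: real = 7919.7/1.129 = 7014.79; growth vs 2023 (6284.48) = 11.62%.
2025: real = 8290.4/1.187 = 6984.33; growth vs 2024 (7014.79) = -0.43%.
2026: real = 8394.0/1.292 = 6496.90; growth vs 2025 (6984.33) = -6.98%.

2024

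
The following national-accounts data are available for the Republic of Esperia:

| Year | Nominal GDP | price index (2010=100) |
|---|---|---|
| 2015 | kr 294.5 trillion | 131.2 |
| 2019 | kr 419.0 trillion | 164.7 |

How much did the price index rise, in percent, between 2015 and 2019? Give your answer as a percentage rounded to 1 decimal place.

25.5%

Price-level change = 164.7 / 131.2 − 1 = 0.2553.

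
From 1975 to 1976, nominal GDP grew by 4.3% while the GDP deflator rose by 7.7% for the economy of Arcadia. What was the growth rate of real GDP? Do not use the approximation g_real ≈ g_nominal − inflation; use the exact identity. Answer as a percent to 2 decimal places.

-3.16%

(1 + g_nom) = (1 + g_real)(1 + π), so g_real = 1.0430 / 1.0770 − 1 = -0.03157.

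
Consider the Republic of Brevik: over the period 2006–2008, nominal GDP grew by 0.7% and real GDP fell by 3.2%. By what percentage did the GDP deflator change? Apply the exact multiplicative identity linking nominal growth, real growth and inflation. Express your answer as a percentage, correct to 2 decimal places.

(1 + g_nom) = (1 + g_real)(1 + π), so π = 1.0070 / 0.9680 − 1 = 0.04029.

4.03%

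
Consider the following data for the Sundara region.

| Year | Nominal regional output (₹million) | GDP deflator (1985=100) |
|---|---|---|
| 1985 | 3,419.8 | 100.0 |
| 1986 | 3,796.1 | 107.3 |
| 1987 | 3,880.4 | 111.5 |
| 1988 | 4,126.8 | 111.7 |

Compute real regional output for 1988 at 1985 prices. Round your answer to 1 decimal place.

₹3,694.5 million

Real regional output 1988 = 4126.8 / 1.117 = 3694.54.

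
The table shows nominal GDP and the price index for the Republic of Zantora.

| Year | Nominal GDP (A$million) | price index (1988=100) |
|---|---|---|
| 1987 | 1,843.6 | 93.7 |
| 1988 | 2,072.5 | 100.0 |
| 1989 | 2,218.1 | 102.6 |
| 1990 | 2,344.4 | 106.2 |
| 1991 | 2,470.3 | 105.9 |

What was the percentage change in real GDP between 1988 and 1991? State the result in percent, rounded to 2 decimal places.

12.55%

Real GDP 1988 = 2072.5/1.000 = 2072.50.
Real GDP 1991 = 2470.3/1.059 = 2332.67.
Change = 2332.67/2072.50 − 1 = 0.1255.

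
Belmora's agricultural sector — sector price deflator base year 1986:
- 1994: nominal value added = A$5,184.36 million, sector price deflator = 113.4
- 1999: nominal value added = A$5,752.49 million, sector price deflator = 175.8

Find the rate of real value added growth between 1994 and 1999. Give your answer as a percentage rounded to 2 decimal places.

-28.43%

Deflate each year: 1994 → 5184.36/1.134 = 4571.75; 1999 → 5752.49/1.758 = 3272.18.
So real value added changed by 3272.18/4571.75 − 1 = -0.2843, i.e. -28.43%.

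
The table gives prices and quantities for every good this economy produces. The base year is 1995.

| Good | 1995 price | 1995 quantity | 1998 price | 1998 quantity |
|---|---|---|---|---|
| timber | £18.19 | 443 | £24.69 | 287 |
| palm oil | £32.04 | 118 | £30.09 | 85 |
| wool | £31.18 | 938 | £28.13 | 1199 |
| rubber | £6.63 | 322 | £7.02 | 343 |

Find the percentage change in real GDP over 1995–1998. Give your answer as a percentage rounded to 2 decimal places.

Real GDP 1995 = Nominal GDP 1995 = 18.19·443 + 32.04·118 + 31.18·938 + 6.63·322 = 43220.59.
Real GDP 1998 (at 1995 prices) = 18.19·287 + 32.04·85 + 31.18·1199 + 6.63·343 = 47602.84.
Real growth = 47602.84/43220.59 − 1 = 0.1014.

10.14%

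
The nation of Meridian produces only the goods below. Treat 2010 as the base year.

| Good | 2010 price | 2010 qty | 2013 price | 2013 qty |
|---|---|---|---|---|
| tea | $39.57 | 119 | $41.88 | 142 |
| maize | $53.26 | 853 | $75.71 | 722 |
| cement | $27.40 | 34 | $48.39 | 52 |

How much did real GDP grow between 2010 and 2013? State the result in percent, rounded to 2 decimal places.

Real GDP 2010 = Nominal GDP 2010 = 39.57·119 + 53.26·853 + 27.40·34 = 51071.21.
Real GDP 2013 (at 2010 prices) = 39.57·142 + 53.26·722 + 27.40·52 = 45497.46.
Real growth = 45497.46/51071.21 − 1 = -0.1091.

-10.91%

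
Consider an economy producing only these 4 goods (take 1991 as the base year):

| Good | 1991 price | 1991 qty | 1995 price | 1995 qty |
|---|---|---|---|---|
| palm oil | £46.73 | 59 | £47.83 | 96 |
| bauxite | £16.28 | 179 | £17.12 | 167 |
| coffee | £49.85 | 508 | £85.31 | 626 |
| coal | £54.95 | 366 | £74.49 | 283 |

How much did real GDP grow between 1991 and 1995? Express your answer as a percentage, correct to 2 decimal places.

5.59%

Real GDP 1991 = Nominal GDP 1991 = 46.73·59 + 16.28·179 + 49.85·508 + 54.95·366 = 51106.69.
Real GDP 1995 (at 1991 prices) = 46.73·96 + 16.28·167 + 49.85·626 + 54.95·283 = 53961.79.
Real growth = 53961.79/51106.69 − 1 = 0.0559.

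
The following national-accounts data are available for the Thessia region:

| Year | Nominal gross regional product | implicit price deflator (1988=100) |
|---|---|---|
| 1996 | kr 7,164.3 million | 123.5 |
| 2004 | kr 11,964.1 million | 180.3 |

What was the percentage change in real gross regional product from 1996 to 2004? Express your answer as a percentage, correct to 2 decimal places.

Real gross regional product 1996 = 7164.3 / 1.235 = 5801.05.
Real gross regional product 2004 = 11964.1 / 1.803 = 6635.66.
Real growth = 6635.66 / 5801.05 − 1 = 0.1439.

14.39%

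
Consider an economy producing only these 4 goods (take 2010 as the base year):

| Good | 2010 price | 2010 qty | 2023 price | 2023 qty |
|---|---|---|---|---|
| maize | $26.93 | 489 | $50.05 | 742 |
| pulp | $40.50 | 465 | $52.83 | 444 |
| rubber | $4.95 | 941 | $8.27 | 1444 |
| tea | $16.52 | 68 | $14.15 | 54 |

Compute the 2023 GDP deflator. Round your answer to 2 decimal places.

Nominal GDP 2023 = 50.05·742 + 52.83·444 + 8.27·1444 + 14.15·54 = 73299.60.
Real GDP 2023 (at 2010 prices) = 26.93·742 + 40.50·444 + 4.95·1444 + 16.52·54 = 46003.94.
Deflator = Nominal/Real × 100 = 73299.60/46003.94 × 100 = 159.333.

159.33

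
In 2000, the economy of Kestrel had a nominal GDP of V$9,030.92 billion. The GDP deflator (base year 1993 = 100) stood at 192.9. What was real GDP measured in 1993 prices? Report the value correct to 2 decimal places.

Real GDP = Nominal / (GDP deflator/100) = 9030.92 / 1.929 = 4681.66.

V$4,681.66 billion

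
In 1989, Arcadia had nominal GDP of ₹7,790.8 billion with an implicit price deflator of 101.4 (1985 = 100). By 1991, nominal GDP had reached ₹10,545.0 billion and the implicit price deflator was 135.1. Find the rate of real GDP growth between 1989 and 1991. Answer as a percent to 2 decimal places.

1.59%

Real GDP 1989 = 7790.8 / 1.014 = 7683.23.
Real GDP 1991 = 10545.0 / 1.351 = 7805.33.
Real growth = 7805.33 / 7683.23 − 1 = 0.0159.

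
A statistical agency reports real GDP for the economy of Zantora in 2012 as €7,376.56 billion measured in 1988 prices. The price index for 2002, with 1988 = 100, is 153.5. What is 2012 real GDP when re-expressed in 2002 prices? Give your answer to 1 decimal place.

€11,323.0 billion

Real GDP in 2002 prices = Real GDP in 1988 prices × (P_2002/P_1988) = 7376.56 × 1.535 = 11323.02.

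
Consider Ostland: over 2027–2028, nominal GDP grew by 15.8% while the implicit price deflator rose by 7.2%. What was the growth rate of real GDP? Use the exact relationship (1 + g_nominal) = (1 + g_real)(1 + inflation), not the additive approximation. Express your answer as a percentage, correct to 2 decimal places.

8.02%

(1 + g_nom) = (1 + g_real)(1 + π), so g_real = 1.1580 / 1.0720 − 1 = 0.08022.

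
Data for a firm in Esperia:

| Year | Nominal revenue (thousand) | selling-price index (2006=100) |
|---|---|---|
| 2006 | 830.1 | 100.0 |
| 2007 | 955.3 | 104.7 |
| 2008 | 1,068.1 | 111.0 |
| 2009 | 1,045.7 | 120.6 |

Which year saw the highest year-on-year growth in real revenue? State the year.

2007: real = 955.3/1.047 = 912.42; growth vs 2006 (830.10) = 9.92%.
2008: real = 1068.1/1.110 = 962.25; growth vs 2007 (912.42) = 5.46%.
2009: real = 1045.7/1.206 = 867.08; growth vs 2008 (962.25) = -9.89%.

2007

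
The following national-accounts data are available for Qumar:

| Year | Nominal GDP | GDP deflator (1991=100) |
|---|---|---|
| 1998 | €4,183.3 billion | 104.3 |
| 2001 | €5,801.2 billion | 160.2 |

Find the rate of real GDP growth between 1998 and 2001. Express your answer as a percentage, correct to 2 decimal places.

Real GDP 1998 = 4183.3 / 1.043 = 4010.83.
Real GDP 2001 = 5801.2 / 1.602 = 3621.22.
Real growth = 3621.22 / 4010.83 − 1 = -0.0971.

-9.71%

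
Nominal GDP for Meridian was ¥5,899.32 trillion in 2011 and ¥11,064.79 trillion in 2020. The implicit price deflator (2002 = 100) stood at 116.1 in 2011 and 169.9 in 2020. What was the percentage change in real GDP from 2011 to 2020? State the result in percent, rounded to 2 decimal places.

Deflate each year: 2011 → 5899.32/1.161 = 5081.24; 2020 → 11064.79/1.699 = 6512.53.
So real GDP changed by 6512.53/5081.24 − 1 = 0.2817, i.e. 28.17%.

28.17%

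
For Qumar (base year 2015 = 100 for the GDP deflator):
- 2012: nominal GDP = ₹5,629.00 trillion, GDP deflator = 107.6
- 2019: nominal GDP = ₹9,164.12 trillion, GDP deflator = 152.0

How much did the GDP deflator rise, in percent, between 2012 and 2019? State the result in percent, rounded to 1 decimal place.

41.3%

Price-level change = 152.0 / 107.6 − 1 = 0.4126.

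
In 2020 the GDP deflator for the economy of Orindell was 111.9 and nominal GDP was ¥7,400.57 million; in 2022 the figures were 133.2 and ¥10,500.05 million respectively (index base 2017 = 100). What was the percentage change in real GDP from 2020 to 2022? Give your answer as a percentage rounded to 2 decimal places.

19.19%

Deflate each year: 2020 → 7400.57/1.119 = 6613.56; 2022 → 10500.05/1.332 = 7882.92.
So real GDP changed by 7882.92/6613.56 − 1 = 0.1919, i.e. 19.19%.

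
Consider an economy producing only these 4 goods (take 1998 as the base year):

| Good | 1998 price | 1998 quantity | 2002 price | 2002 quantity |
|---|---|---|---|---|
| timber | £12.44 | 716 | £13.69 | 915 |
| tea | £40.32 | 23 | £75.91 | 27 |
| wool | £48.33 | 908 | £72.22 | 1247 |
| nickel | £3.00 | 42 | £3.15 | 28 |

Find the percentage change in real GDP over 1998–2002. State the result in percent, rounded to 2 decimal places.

35.25%

Real GDP 1998 = Nominal GDP 1998 = 12.44·716 + 40.32·23 + 48.33·908 + 3.00·42 = 53844.04.
Real GDP 2002 (at 1998 prices) = 12.44·915 + 40.32·27 + 48.33·1247 + 3.00·28 = 72822.75.
Real growth = 72822.75/53844.04 − 1 = 0.3525.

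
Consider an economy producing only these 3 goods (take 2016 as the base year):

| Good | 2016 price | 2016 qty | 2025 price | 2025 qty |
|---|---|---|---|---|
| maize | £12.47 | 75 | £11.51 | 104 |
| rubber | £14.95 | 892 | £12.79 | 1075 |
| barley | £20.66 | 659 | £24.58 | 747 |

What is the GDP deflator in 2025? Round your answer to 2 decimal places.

Nominal GDP 2025 = 11.51·104 + 12.79·1075 + 24.58·747 = 33307.55.
Real GDP 2025 (at 2016 prices) = 12.47·104 + 14.95·1075 + 20.66·747 = 32801.15.
Deflator = Nominal/Real × 100 = 33307.55/32801.15 × 100 = 101.544.

101.54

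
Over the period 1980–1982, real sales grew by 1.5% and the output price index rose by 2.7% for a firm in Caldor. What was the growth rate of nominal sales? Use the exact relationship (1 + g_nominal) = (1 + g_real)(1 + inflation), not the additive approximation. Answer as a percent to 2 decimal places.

(1 + g_nom) = (1 + g_real)(1 + π) = 1.0150 × 1.0270 = 1.04241.

4.24%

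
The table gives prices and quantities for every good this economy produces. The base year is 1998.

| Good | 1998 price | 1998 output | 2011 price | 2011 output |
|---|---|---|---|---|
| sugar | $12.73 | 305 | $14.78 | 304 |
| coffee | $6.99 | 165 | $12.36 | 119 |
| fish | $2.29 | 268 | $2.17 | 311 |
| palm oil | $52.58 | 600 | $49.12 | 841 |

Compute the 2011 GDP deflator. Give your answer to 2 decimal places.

Nominal GDP 2011 = 14.78·304 + 12.36·119 + 2.17·311 + 49.12·841 = 47948.75.
Real GDP 2011 (at 1998 prices) = 12.73·304 + 6.99·119 + 2.29·311 + 52.58·841 = 49633.70.
Deflator = Nominal/Real × 100 = 47948.75/49633.70 × 100 = 96.605.

96.61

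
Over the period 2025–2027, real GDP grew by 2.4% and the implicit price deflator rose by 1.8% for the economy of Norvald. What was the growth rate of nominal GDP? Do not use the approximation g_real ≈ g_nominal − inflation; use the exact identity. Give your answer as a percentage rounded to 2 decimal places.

4.24%

(1 + g_nom) = (1 + g_real)(1 + π) = 1.0240 × 1.0180 = 1.04243.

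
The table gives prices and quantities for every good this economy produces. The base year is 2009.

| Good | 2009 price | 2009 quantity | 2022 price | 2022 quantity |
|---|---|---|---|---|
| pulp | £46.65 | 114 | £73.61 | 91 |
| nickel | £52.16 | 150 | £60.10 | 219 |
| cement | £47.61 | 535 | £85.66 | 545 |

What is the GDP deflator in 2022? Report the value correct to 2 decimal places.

Nominal GDP 2022 = 73.61·91 + 60.10·219 + 85.66·545 = 66545.11.
Real GDP 2022 (at 2009 prices) = 46.65·91 + 52.16·219 + 47.61·545 = 41615.64.
Deflator = Nominal/Real × 100 = 66545.11/41615.64 × 100 = 159.904.

159.90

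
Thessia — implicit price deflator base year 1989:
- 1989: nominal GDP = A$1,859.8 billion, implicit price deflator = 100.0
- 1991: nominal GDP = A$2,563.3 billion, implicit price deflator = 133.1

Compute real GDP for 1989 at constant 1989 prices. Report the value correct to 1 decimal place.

Real GDP = Nominal / (implicit price deflator/100) = 1859.8 / 1.000 = 1859.80.

A$1,859.8 billion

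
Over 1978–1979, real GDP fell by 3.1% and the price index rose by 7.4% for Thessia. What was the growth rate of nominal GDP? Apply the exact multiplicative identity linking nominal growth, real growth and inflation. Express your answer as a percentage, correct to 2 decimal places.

4.07%

(1 + g_nom) = (1 + g_real)(1 + π) = 0.9690 × 1.0740 = 1.04071.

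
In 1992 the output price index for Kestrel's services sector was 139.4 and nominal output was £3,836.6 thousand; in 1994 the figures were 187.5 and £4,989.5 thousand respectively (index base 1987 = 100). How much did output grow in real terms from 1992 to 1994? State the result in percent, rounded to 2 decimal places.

-3.31%

Deflate each year: 1992 → 3836.6/1.394 = 2752.22; 1994 → 4989.5/1.875 = 2661.07.
So real output changed by 2661.07/2752.22 − 1 = -0.0331, i.e. -3.31%.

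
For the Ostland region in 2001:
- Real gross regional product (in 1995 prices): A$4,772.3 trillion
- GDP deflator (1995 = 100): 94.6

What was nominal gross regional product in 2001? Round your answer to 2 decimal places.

A$4,514.60 trillion

Nominal gross regional product = Real × (GDP deflator/100) = 4772.3 × 0.946 = 4514.60.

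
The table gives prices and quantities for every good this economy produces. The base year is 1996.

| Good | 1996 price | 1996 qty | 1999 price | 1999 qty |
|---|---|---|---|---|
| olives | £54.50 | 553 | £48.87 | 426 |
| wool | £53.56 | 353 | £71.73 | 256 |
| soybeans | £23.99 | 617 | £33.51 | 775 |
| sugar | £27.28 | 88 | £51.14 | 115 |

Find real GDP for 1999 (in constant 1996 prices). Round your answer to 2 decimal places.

£58657.81

Real GDP 1999 = Σ (p_1996 × q_1999) = 54.50·426 + 53.56·256 + 23.99·775 + 27.28·115 = 58657.81.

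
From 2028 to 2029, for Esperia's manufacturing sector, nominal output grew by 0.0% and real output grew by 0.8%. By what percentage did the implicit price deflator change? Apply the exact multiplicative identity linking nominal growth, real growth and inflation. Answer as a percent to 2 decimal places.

-0.79%

(1 + g_nom) = (1 + g_real)(1 + π), so π = 1.0000 / 1.0080 − 1 = -0.00794.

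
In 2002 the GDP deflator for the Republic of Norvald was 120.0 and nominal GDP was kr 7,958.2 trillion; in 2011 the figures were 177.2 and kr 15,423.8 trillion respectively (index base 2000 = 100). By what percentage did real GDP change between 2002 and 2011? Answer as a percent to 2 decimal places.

Deflate each year: 2002 → 7958.2/1.200 = 6631.83; 2011 → 15423.8/1.772 = 8704.18.
So real GDP changed by 8704.18/6631.83 − 1 = 0.3125, i.e. 31.25%.

31.25%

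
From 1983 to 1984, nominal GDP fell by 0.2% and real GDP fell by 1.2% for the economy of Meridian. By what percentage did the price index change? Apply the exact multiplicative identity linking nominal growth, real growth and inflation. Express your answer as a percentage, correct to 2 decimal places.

1.01%

(1 + g_nom) = (1 + g_real)(1 + π), so π = 0.9980 / 0.9880 − 1 = 0.01012.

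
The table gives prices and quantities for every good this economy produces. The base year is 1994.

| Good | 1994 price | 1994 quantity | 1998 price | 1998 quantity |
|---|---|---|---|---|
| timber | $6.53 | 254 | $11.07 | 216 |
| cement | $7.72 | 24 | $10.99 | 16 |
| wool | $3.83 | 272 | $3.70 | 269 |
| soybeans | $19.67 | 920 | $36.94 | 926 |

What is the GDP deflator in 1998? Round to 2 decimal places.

181.77

Nominal GDP 1998 = 11.07·216 + 10.99·16 + 3.70·269 + 36.94·926 = 37768.70.
Real GDP 1998 (at 1994 prices) = 6.53·216 + 7.72·16 + 3.83·269 + 19.67·926 = 20778.69.
Deflator = Nominal/Real × 100 = 37768.70/20778.69 × 100 = 181.767.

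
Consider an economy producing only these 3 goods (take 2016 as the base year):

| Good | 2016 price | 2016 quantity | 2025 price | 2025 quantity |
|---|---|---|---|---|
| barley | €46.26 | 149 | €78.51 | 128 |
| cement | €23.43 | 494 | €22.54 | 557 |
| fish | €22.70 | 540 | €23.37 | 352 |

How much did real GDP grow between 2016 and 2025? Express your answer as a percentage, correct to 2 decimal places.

Real GDP 2016 = Nominal GDP 2016 = 46.26·149 + 23.43·494 + 22.70·540 = 30725.16.
Real GDP 2025 (at 2016 prices) = 46.26·128 + 23.43·557 + 22.70·352 = 26962.19.
Real growth = 26962.19/30725.16 − 1 = -0.1225.

-12.25%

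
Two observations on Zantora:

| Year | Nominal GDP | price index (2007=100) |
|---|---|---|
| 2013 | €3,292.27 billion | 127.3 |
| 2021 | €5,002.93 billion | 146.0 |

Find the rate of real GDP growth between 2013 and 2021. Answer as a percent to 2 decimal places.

32.50%

Real GDP 2013 = 3292.27 / 1.273 = 2586.23.
Real GDP 2021 = 5002.93 / 1.460 = 3426.66.
Real growth = 3426.66 / 2586.23 − 1 = 0.3250.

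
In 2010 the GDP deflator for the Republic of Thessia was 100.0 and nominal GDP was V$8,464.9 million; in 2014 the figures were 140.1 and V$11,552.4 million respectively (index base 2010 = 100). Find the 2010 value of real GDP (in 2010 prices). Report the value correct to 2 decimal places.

V$8,464.90 million

Real GDP = Nominal / (GDP deflator/100) = 8464.9 / 1.000 = 8464.90.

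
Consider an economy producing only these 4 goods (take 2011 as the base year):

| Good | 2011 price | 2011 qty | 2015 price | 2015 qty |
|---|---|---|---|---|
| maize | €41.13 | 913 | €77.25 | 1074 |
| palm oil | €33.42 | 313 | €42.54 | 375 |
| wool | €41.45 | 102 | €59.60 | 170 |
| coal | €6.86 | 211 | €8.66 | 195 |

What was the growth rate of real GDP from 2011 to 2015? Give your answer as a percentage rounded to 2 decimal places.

Real GDP 2011 = Nominal GDP 2011 = 41.13·913 + 33.42·313 + 41.45·102 + 6.86·211 = 53687.51.
Real GDP 2015 (at 2011 prices) = 41.13·1074 + 33.42·375 + 41.45·170 + 6.86·195 = 65090.32.
Real growth = 65090.32/53687.51 − 1 = 0.2124.

21.24%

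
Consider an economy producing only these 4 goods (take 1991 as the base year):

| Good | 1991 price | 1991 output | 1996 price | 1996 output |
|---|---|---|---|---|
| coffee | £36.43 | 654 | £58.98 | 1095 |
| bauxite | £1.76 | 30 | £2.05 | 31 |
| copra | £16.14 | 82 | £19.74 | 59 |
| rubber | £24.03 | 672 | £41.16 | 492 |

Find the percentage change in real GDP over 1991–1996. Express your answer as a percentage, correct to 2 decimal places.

Real GDP 1991 = Nominal GDP 1991 = 36.43·654 + 1.76·30 + 16.14·82 + 24.03·672 = 41349.66.
Real GDP 1996 (at 1991 prices) = 36.43·1095 + 1.76·31 + 16.14·59 + 24.03·492 = 52720.43.
Real growth = 52720.43/41349.66 − 1 = 0.2750.

27.50%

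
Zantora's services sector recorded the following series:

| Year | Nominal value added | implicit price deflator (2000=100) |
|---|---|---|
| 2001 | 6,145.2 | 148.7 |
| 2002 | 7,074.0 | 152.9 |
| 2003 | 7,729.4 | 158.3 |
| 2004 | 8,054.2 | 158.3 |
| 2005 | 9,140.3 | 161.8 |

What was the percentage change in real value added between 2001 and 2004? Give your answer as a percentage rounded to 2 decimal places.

23.12%

Real value added 2001 = 6145.2/1.487 = 4132.62.
Real value added 2004 = 8054.2/1.583 = 5087.93.
Change = 5087.93/4132.62 − 1 = 0.2312.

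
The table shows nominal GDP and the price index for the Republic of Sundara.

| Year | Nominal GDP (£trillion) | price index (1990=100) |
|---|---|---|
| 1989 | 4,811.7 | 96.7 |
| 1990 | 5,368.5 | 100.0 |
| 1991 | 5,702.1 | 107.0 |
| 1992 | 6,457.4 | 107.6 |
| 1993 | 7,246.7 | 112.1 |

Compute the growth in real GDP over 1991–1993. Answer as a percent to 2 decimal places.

Real GDP 1991 = 5702.1/1.070 = 5329.07.
Real GDP 1993 = 7246.7/1.121 = 6464.50.
Change = 6464.50/5329.07 − 1 = 0.2131.

21.31%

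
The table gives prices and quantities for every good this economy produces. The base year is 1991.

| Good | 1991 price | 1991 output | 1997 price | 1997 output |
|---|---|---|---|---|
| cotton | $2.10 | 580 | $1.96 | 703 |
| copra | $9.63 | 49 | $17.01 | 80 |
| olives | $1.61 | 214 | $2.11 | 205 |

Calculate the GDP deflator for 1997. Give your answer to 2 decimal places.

Nominal GDP 1997 = 1.96·703 + 17.01·80 + 2.11·205 = 3171.23.
Real GDP 1997 (at 1991 prices) = 2.10·703 + 9.63·80 + 1.61·205 = 2576.75.
Deflator = Nominal/Real × 100 = 3171.23/2576.75 × 100 = 123.071.

123.07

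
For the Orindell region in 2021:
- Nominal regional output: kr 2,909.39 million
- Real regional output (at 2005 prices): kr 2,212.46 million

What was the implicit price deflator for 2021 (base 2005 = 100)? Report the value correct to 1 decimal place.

131.5

implicit price deflator = (Nominal / Real) × 100 = 2909.39 / 2212.46 × 100 = 131.50.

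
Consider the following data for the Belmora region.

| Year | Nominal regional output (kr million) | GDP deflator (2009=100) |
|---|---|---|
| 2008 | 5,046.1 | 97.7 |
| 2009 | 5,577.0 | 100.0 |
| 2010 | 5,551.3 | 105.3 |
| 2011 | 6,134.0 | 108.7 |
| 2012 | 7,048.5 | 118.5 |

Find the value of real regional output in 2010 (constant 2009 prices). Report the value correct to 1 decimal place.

kr 5,271.9 million

Real regional output 2010 = 5551.3 / 1.053 = 5271.89.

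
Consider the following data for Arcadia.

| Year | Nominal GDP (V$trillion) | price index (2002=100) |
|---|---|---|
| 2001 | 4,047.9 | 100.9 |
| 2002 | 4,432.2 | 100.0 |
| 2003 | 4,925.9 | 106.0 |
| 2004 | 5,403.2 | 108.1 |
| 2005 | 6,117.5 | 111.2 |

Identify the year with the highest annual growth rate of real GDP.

2002

2002: real = 4432.2/1.000 = 4432.20; growth vs 2001 (4011.79) = 10.48%.
2003: real = 4925.9/1.060 = 4647.08; growth vs 2002 (4432.20) = 4.85%.
2004: real = 5403.2/1.081 = 4998.33; growth vs 2003 (4647.08) = 7.56%.
2005: real = 6117.5/1.112 = 5501.35; growth vs 2004 (4998.33) = 10.06%.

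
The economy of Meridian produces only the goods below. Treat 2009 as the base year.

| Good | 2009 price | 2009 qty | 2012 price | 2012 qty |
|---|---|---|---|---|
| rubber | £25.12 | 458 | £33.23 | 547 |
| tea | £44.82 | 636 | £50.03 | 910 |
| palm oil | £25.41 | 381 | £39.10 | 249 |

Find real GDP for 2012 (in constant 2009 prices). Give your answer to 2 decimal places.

£60853.93

Real GDP 2012 = Σ (p_2009 × q_2012) = 25.12·547 + 44.82·910 + 25.41·249 = 60853.93.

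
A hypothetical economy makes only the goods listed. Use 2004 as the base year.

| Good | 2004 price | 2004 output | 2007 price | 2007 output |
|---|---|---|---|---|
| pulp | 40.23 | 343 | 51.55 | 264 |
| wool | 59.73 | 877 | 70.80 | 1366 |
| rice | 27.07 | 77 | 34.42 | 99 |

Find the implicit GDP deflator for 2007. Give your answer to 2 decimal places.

Nominal GDP 2007 = 51.55·264 + 70.80·1366 + 34.42·99 = 113729.58.
Real GDP 2007 (at 2004 prices) = 40.23·264 + 59.73·1366 + 27.07·99 = 94891.83.
Deflator = Nominal/Real × 100 = 113729.58/94891.83 × 100 = 119.852.

119.85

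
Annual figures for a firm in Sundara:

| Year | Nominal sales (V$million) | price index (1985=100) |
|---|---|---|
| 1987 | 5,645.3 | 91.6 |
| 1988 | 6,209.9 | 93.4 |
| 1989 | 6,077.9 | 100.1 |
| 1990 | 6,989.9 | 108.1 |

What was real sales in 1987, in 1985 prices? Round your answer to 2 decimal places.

V$6,162.99 million

Real sales 1987 = 5645.3 / 0.916 = 6162.99.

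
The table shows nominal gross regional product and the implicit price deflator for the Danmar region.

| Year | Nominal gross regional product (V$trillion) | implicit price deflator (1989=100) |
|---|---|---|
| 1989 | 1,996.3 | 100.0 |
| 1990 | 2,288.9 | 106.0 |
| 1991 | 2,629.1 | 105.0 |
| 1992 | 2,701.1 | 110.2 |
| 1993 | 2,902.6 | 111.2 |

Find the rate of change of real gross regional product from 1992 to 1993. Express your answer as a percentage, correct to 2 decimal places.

Real gross regional product 1992 = 2701.1/1.102 = 2451.09.
Real gross regional product 1993 = 2902.6/1.112 = 2610.25.
Change = 2610.25/2451.09 − 1 = 0.0649.

6.49%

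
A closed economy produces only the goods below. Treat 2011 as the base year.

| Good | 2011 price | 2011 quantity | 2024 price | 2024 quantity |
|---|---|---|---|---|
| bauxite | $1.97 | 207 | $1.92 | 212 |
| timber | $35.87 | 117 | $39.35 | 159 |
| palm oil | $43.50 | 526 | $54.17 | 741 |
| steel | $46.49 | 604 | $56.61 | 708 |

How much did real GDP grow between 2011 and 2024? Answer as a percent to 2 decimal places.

28.26%

Real GDP 2011 = Nominal GDP 2011 = 1.97·207 + 35.87·117 + 43.50·526 + 46.49·604 = 55565.54.
Real GDP 2024 (at 2011 prices) = 1.97·212 + 35.87·159 + 43.50·741 + 46.49·708 = 71269.39.
Real growth = 71269.39/55565.54 − 1 = 0.2826.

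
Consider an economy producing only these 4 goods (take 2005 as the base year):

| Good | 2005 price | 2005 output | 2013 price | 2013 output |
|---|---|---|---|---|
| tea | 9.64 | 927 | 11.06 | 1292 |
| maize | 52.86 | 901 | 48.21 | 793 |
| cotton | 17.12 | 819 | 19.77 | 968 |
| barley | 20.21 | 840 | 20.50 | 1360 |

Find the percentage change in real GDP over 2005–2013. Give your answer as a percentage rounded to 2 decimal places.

Real GDP 2005 = Nominal GDP 2005 = 9.64·927 + 52.86·901 + 17.12·819 + 20.21·840 = 87560.82.
Real GDP 2013 (at 2005 prices) = 9.64·1292 + 52.86·793 + 17.12·968 + 20.21·1360 = 98430.62.
Real growth = 98430.62/87560.82 − 1 = 0.1241.

12.41%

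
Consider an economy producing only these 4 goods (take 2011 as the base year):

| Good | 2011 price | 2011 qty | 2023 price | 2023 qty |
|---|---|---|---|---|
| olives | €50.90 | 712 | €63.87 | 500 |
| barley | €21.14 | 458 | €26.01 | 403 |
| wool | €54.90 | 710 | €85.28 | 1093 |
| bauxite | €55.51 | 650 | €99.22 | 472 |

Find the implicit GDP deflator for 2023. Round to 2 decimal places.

151.83

Nominal GDP 2023 = 63.87·500 + 26.01·403 + 85.28·1093 + 99.22·472 = 182459.91.
Real GDP 2023 (at 2011 prices) = 50.90·500 + 21.14·403 + 54.90·1093 + 55.51·472 = 120175.84.
Deflator = Nominal/Real × 100 = 182459.91/120175.84 × 100 = 151.827.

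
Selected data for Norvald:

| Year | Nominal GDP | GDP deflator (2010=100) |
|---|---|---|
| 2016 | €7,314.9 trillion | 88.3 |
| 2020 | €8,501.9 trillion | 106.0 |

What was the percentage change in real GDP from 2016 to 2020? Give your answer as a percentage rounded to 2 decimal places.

-3.18%

Deflate each year: 2016 → 7314.9/0.883 = 8284.14; 2020 → 8501.9/1.060 = 8020.66.
So real GDP changed by 8020.66/8284.14 − 1 = -0.0318, i.e. -3.18%.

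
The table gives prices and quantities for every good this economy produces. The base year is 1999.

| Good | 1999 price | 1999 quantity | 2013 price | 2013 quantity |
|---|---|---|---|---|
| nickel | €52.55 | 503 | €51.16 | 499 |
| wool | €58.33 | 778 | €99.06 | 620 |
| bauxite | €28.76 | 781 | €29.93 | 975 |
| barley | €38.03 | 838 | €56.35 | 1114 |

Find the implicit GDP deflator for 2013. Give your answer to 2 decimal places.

Nominal GDP 2013 = 51.16·499 + 99.06·620 + 29.93·975 + 56.35·1114 = 178901.69.
Real GDP 2013 (at 1999 prices) = 52.55·499 + 58.33·620 + 28.76·975 + 38.03·1114 = 132793.47.
Deflator = Nominal/Real × 100 = 178901.69/132793.47 × 100 = 134.722.

134.72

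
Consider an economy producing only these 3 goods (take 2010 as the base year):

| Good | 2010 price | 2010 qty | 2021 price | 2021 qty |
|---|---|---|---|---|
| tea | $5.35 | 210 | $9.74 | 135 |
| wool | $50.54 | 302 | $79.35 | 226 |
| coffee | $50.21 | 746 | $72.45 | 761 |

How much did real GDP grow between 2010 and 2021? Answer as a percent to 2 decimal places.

Real GDP 2010 = Nominal GDP 2010 = 5.35·210 + 50.54·302 + 50.21·746 = 53843.24.
Real GDP 2021 (at 2010 prices) = 5.35·135 + 50.54·226 + 50.21·761 = 50354.10.
Real growth = 50354.10/53843.24 − 1 = -0.0648.

-6.48%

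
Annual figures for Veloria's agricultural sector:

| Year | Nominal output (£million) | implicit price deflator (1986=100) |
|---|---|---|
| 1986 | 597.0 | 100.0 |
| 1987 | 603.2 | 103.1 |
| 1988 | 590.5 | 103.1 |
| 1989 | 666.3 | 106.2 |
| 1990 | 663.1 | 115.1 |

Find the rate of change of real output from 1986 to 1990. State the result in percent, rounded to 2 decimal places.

Real output 1986 = 597.0/1.000 = 597.00.
Real output 1990 = 663.1/1.151 = 576.11.
Change = 576.11/597.00 − 1 = -0.0350.

-3.50%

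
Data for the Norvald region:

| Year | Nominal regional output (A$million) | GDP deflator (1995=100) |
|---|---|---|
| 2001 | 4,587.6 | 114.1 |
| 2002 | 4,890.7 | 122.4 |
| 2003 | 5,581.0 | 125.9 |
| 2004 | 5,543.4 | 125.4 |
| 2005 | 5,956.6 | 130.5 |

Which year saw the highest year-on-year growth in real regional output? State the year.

2002: real = 4890.7/1.224 = 3995.67; growth vs 2001 (4020.68) = -0.62%.
2003: real = 5581.0/1.259 = 4432.88; growth vs 2002 (3995.67) = 10.94%.
2004: real = 5543.4/1.254 = 4420.57; growth vs 2003 (4432.88) = -0.28%.
2005: real = 5956.6/1.305 = 4564.44; growth vs 2004 (4420.57) = 3.25%.

2003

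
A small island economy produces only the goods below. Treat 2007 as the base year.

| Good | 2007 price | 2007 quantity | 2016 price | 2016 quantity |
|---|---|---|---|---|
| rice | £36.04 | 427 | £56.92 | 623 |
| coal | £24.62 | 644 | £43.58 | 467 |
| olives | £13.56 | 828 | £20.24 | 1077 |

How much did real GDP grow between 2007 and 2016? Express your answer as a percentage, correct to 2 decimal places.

Real GDP 2007 = Nominal GDP 2007 = 36.04·427 + 24.62·644 + 13.56·828 = 42472.04.
Real GDP 2016 (at 2007 prices) = 36.04·623 + 24.62·467 + 13.56·1077 = 48554.58.
Real growth = 48554.58/42472.04 − 1 = 0.1432.

14.32%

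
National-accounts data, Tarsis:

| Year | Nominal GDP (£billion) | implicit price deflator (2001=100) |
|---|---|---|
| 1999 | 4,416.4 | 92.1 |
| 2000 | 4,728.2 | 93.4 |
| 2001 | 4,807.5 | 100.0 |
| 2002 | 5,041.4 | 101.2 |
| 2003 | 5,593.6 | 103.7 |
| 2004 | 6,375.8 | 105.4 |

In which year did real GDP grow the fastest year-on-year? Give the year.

2000: real = 4728.2/0.934 = 5062.31; growth vs 1999 (4795.22) = 5.57%.
2001: real = 4807.5/1.000 = 4807.50; growth vs 2000 (5062.31) = -5.03%.
2002: real = 5041.4/1.012 = 4981.62; growth vs 2001 (4807.50) = 3.62%.
2003: real = 5593.6/1.037 = 5394.02; growth vs 2002 (4981.62) = 8.28%.
2004: real = 6375.8/1.054 = 6049.15; growth vs 2003 (5394.02) = 12.15%.

2004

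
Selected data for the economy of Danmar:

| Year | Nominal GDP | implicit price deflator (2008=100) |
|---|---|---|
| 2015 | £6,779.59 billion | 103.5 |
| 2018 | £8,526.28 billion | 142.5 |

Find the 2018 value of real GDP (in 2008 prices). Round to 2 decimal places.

£5,983.35 billion

Real GDP = Nominal / (implicit price deflator/100) = 8526.28 / 1.425 = 5983.35.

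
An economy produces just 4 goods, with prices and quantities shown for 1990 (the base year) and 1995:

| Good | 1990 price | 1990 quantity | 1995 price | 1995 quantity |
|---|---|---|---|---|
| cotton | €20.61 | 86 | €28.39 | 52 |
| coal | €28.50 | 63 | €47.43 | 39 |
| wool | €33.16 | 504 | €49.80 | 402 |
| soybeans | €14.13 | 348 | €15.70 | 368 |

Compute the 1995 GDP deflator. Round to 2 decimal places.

Nominal GDP 1995 = 28.39·52 + 47.43·39 + 49.80·402 + 15.70·368 = 29123.25.
Real GDP 1995 (at 1990 prices) = 20.61·52 + 28.50·39 + 33.16·402 + 14.13·368 = 20713.38.
Deflator = Nominal/Real × 100 = 29123.25/20713.38 × 100 = 140.601.

140.60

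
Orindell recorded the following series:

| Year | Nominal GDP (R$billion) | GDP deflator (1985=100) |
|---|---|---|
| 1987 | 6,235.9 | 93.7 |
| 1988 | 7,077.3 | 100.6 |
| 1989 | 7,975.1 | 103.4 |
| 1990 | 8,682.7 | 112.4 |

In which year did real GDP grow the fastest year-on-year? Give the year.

1988: real = 7077.3/1.006 = 7035.09; growth vs 1987 (6655.18) = 5.71%.
1989: real = 7975.1/1.034 = 7712.86; growth vs 1988 (7035.09) = 9.63%.
1990: real = 8682.7/1.124 = 7724.82; growth vs 1989 (7712.86) = 0.16%.

1989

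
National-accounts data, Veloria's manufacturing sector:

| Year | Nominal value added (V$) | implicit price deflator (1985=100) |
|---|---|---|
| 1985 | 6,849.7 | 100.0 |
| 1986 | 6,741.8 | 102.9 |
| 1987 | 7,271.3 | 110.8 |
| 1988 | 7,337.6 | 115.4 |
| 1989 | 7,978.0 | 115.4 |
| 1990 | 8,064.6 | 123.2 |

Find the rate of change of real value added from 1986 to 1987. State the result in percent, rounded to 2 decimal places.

0.16%

Real value added 1986 = 6741.8/1.029 = 6551.80.
Real value added 1987 = 7271.3/1.108 = 6562.55.
Change = 6562.55/6551.80 − 1 = 0.0016.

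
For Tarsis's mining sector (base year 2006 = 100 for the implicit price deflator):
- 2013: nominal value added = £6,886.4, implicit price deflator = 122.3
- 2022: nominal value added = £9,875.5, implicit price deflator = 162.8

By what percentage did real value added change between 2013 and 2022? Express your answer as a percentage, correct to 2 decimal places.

Deflate each year: 2013 → 6886.4/1.223 = 5630.74; 2022 → 9875.5/1.628 = 6066.03.
So real value added changed by 6066.03/5630.74 − 1 = 0.0773, i.e. 7.73%.

7.73%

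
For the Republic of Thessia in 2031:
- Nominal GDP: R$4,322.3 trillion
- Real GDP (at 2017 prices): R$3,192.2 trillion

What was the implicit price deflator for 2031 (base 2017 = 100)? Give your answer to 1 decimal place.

implicit price deflator = (Nominal / Real) × 100 = 4322.3 / 3192.2 × 100 = 135.40.

135.4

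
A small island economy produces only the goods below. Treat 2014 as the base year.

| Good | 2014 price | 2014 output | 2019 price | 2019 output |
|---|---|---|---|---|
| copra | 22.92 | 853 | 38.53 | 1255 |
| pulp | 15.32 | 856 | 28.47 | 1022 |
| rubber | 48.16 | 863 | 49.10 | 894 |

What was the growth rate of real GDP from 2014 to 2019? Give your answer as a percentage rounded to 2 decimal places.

17.85%

Real GDP 2014 = Nominal GDP 2014 = 22.92·853 + 15.32·856 + 48.16·863 = 74226.76.
Real GDP 2019 (at 2014 prices) = 22.92·1255 + 15.32·1022 + 48.16·894 = 87476.68.
Real growth = 87476.68/74226.76 − 1 = 0.1785.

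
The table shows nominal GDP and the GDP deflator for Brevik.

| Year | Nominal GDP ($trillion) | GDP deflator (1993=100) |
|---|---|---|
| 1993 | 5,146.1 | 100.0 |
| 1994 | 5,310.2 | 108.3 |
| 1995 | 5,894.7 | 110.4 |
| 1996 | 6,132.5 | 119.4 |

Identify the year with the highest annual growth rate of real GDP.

1995

1994: real = 5310.2/1.083 = 4903.23; growth vs 1993 (5146.10) = -4.72%.
1995: real = 5894.7/1.104 = 5339.40; growth vs 1994 (4903.23) = 8.90%.
1996: real = 6132.5/1.194 = 5136.10; growth vs 1995 (5339.40) = -3.81%.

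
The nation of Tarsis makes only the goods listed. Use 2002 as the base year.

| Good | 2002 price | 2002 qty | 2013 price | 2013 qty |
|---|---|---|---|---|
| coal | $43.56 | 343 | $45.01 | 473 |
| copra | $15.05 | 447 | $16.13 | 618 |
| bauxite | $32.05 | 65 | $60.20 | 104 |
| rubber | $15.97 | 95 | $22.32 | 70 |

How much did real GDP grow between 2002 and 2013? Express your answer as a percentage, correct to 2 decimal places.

35.96%

Real GDP 2002 = Nominal GDP 2002 = 43.56·343 + 15.05·447 + 32.05·65 + 15.97·95 = 25268.83.
Real GDP 2013 (at 2002 prices) = 43.56·473 + 15.05·618 + 32.05·104 + 15.97·70 = 34355.88.
Real growth = 34355.88/25268.83 − 1 = 0.3596.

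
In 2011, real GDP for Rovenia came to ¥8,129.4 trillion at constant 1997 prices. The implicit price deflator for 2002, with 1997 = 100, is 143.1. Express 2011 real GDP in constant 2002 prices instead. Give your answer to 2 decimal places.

Real GDP in 2002 prices = Real GDP in 1997 prices × (P_2002/P_1997) = 8129.4 × 1.431 = 11633.17.

¥11,633.17 trillion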